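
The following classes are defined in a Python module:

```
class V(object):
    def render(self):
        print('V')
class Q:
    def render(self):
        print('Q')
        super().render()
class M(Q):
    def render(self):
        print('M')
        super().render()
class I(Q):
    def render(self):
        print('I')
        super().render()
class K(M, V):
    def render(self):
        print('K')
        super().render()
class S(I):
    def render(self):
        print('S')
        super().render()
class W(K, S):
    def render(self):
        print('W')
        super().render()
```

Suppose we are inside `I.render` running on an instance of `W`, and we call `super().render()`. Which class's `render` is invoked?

L[W] = W + merge(L[K], L[S], [K S])
  take K:  [K M Q V object] + [S I Q object] + [K S]
  take M:  [M Q V object] + [S I Q object] + [S]
  take S:  [Q V object] + [S I Q object] + [S]
  take I:  [Q V object] + [I Q object]
  take Q:  [Q V object] + [Q object]
  take V:  [V object] + [object]
  take object:  [object] + [object]
MRO: W K M S I Q V object
super() in I.render on a W instance goes to the class after I in W's MRO: Q.

Q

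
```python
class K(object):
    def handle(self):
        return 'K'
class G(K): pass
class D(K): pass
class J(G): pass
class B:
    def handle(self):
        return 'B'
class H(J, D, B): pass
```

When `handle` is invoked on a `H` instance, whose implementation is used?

L[H] = H + merge(L[J], L[D], L[B], [J D B])
  take J:  [J G K object] + [D K object] + [B object] + [J D B]
  take G:  [G K object] + [D K object] + [B object] + [D B]
  take D:  [K object] + [D K object] + [B object] + [D B]
  take K:  [K object] + [K object] + [B object] + [B]
  take B:  [object] + [object] + [B object] + [B]
  take object:  [object] + [object] + [object]
MRO: H J G D K B object
handle is defined in: B, K. First along the MRO is K.

K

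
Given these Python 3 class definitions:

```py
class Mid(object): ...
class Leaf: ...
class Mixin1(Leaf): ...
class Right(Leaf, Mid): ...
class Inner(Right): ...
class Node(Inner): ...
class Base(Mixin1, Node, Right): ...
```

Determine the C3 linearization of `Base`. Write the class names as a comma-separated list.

Base, Mixin1, Node, Inner, Right, Leaf, Mid, object

L[Base] = Base + merge(L[Mixin1], L[Node], L[Right], [Mixin1 Node Right])
  take Mixin1:  [Mixin1 Leaf object] + [Node Inner Right Leaf Mid object] + [Right Leaf Mid object] + [Mixin1 Node Right]
  take Node:  [Leaf object] + [Node Inner Right Leaf Mid object] + [Right Leaf Mid object] + [Node Right]
  take Inner:  [Leaf object] + [Inner Right Leaf Mid object] + [Right Leaf Mid object] + [Right]
  take Right:  [Leaf object] + [Right Leaf Mid object] + [Right Leaf Mid object] + [Right]
  take Leaf:  [Leaf object] + [Leaf Mid object] + [Leaf Mid object]
  take Mid:  [object] + [Mid object] + [Mid object]
  take object:  [object] + [object] + [object]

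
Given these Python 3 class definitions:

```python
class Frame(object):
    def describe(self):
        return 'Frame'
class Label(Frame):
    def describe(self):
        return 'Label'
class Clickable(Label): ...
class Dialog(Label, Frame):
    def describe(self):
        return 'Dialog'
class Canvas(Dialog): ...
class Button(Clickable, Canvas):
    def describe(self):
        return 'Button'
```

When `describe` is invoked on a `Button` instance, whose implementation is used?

L[Button] = Button + merge(L[Clickable], L[Canvas], [Clickable Canvas])
  take Clickable:  [Clickable Label Frame object] + [Canvas Dialog Label Frame object] + [Clickable Canvas]
  take Canvas:  [Label Frame object] + [Canvas Dialog Label Frame object] + [Canvas]
  take Dialog:  [Label Frame object] + [Dialog Label Frame object]
  take Label:  [Label Frame object] + [Label Frame object]
  take Frame:  [Frame object] + [Frame object]
  take object:  [object] + [object]
MRO: Button Clickable Canvas Dialog Label Frame object
describe is defined in: Button, Dialog, Frame, Label. First along the MRO is Button.

Button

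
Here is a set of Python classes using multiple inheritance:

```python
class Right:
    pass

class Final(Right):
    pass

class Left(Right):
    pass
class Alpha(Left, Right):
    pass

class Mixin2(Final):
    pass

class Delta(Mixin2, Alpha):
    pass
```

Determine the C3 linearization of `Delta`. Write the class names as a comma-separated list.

Delta, Mixin2, Final, Alpha, Left, Right, object

L[Delta] = Delta + merge(L[Mixin2], L[Alpha], [Mixin2 Alpha])
  take Mixin2:  [Mixin2 Final Right object] + [Alpha Left Right object] + [Mixin2 Alpha]
  take Final:  [Final Right object] + [Alpha Left Right object] + [Alpha]
  take Alpha:  [Right object] + [Alpha Left Right object] + [Alpha]
  take Left:  [Right object] + [Left Right object]
  take Right:  [Right object] + [Right object]
  take object:  [object] + [object]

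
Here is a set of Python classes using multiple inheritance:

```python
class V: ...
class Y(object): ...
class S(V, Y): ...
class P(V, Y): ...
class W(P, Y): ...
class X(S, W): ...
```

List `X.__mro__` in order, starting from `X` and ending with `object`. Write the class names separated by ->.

L[X] = X + merge(L[S], L[W], [S W])
  take S:  [S V Y object] + [W P V Y object] + [S W]
  take W:  [V Y object] + [W P V Y object] + [W]
  take P:  [V Y object] + [P V Y object]
  take V:  [V Y object] + [V Y object]
  take Y:  [Y object] + [Y object]
  take object:  [object] + [object]

X -> S -> W -> P -> V -> Y -> object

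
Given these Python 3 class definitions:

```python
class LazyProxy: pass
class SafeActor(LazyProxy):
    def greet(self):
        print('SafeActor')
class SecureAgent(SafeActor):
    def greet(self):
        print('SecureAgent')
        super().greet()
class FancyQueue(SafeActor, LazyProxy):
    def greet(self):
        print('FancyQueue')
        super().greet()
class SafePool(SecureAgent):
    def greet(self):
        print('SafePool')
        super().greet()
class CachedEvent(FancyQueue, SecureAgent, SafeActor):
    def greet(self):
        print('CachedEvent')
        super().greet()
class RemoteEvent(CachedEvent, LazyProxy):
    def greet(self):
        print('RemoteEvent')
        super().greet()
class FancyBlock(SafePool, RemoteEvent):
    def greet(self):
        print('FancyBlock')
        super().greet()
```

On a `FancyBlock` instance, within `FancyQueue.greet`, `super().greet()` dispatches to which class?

SecureAgent

L[FancyBlock] = FancyBlock + merge(L[SafePool], L[RemoteEvent], [SafePool RemoteEvent])
  take SafePool:  [SafePool SecureAgent SafeActor LazyProxy object] + [RemoteEvent CachedEvent FancyQueue SecureAgent SafeActor LazyProxy object] + [SafePool RemoteEvent]
  take RemoteEvent:  [SecureAgent SafeActor LazyProxy object] + [RemoteEvent CachedEvent FancyQueue SecureAgent SafeActor LazyProxy object] + [RemoteEvent]
  take CachedEvent:  [SecureAgent SafeActor LazyProxy object] + [CachedEvent FancyQueue SecureAgent SafeActor LazyProxy object]
  take FancyQueue:  [SecureAgent SafeActor LazyProxy object] + [FancyQueue SecureAgent SafeActor LazyProxy object]
  take SecureAgent:  [SecureAgent SafeActor LazyProxy object] + [SecureAgent SafeActor LazyProxy object]
  take SafeActor:  [SafeActor LazyProxy object] + [SafeActor LazyProxy object]
  take LazyProxy:  [LazyProxy object] + [LazyProxy object]
  take object:  [object] + [object]
MRO: FancyBlock SafePool RemoteEvent CachedEvent FancyQueue SecureAgent SafeActor LazyProxy object
super() in FancyQueue.greet on a FancyBlock instance goes to the class after FancyQueue in FancyBlock's MRO: SecureAgent.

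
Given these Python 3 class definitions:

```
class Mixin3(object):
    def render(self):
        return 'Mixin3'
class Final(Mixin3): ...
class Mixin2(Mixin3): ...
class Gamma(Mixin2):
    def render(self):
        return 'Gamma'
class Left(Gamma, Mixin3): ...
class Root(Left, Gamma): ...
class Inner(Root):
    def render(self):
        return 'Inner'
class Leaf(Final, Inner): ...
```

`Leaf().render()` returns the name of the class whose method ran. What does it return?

L[Leaf] = Leaf + merge(L[Final], L[Inner], [Final Inner])
  take Final:  [Final Mixin3 object] + [Inner Root Left Gamma Mixin2 Mixin3 object] + [Final Inner]
  take Inner:  [Mixin3 object] + [Inner Root Left Gamma Mixin2 Mixin3 object] + [Inner]
  take Root:  [Mixin3 object] + [Root Left Gamma Mixin2 Mixin3 object]
  take Left:  [Mixin3 object] + [Left Gamma Mixin2 Mixin3 object]
  take Gamma:  [Mixin3 object] + [Gamma Mixin2 Mixin3 object]
  take Mixin2:  [Mixin3 object] + [Mixin2 Mixin3 object]
  take Mixin3:  [Mixin3 object] + [Mixin3 object]
  take object:  [object] + [object]
MRO: Leaf Final Inner Root Left Gamma Mixin2 Mixin3 object
render is defined in: Gamma, Inner, Mixin3. First along the MRO is Inner.

Inner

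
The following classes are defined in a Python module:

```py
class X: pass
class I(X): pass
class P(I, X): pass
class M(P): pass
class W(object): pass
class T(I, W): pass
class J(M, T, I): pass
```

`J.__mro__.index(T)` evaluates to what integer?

L[J] = J + merge(L[M], L[T], L[I], [M T I])
  take M:  [M P I X object] + [T I X W object] + [I X object] + [M T I]
  take P:  [P I X object] + [T I X W object] + [I X object] + [T I]
  take T:  [I X object] + [T I X W object] + [I X object] + [T I]
  take I:  [I X object] + [I X W object] + [I X object] + [I]
  take X:  [X object] + [X W object] + [X object]
  take W:  [object] + [W object] + [object]
  take object:  [object] + [object] + [object]
MRO: J M P T I X W object
T sits at index 3.

3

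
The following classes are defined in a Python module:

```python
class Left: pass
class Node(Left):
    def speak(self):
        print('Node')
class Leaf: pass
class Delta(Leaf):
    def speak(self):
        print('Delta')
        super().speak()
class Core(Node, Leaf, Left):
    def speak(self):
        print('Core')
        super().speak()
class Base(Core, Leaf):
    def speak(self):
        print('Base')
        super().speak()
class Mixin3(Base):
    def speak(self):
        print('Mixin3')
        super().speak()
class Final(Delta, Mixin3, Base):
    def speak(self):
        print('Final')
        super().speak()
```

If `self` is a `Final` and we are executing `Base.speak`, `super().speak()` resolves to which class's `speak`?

Core

L[Final] = Final + merge(L[Delta], L[Mixin3], L[Base], [Delta Mixin3 Base])
  take Delta:  [Delta Leaf object] + [Mixin3 Base Core Node Leaf Left object] + [Base Core Node Leaf Left object] + [Delta Mixin3 Base]
  take Mixin3:  [Leaf object] + [Mixin3 Base Core Node Leaf Left object] + [Base Core Node Leaf Left object] + [Mixin3 Base]
  take Base:  [Leaf object] + [Base Core Node Leaf Left object] + [Base Core Node Leaf Left object] + [Base]
  take Core:  [Leaf object] + [Core Node Leaf Left object] + [Core Node Leaf Left object]
  take Node:  [Leaf object] + [Node Leaf Left object] + [Node Leaf Left object]
  take Leaf:  [Leaf object] + [Leaf Left object] + [Leaf Left object]
  take Left:  [object] + [Left object] + [Left object]
  take object:  [object] + [object] + [object]
MRO: Final Delta Mixin3 Base Core Node Leaf Left object
super() in Base.speak on a Final instance goes to the class after Base in Final's MRO: Core.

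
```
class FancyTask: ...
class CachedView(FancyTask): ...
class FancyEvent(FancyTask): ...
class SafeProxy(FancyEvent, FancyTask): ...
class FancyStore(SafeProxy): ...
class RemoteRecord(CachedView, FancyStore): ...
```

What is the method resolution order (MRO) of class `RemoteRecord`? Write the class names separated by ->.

L[RemoteRecord] = RemoteRecord + merge(L[CachedView], L[FancyStore], [CachedView FancyStore])
  take CachedView:  [CachedView FancyTask object] + [FancyStore SafeProxy FancyEvent FancyTask object] + [CachedView FancyStore]
  take FancyStore:  [FancyTask object] + [FancyStore SafeProxy FancyEvent FancyTask object] + [FancyStore]
  take SafeProxy:  [FancyTask object] + [SafeProxy FancyEvent FancyTask object]
  take FancyEvent:  [FancyTask object] + [FancyEvent FancyTask object]
  take FancyTask:  [FancyTask object] + [FancyTask object]
  take object:  [object] + [object]

RemoteRecord -> CachedView -> FancyStore -> SafeProxy -> FancyEvent -> FancyTask -> object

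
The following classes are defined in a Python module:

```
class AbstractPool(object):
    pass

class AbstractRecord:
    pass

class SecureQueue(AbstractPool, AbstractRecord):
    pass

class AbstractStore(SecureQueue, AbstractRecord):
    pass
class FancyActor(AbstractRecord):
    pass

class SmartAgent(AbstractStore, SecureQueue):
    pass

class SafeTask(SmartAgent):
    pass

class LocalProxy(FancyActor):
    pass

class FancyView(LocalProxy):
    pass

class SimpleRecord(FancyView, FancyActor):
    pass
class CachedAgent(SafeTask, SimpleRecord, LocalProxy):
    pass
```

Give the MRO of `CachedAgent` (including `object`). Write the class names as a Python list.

L[CachedAgent] = CachedAgent + merge(L[SafeTask], L[SimpleRecord], L[LocalProxy], [SafeTask SimpleRecord LocalProxy])
  take SafeTask:  [SafeTask SmartAgent AbstractStore SecureQueue AbstractPool AbstractRecord object] + [SimpleRecord FancyView LocalProxy FancyActor AbstractRecord object] + [LocalProxy FancyActor AbstractRecord object] + [SafeTask SimpleRecord LocalProxy]
  take SmartAgent:  [SmartAgent AbstractStore SecureQueue AbstractPool AbstractRecord object] + [SimpleRecord FancyView LocalProxy FancyActor AbstractRecord object] + [LocalProxy FancyActor AbstractRecord object] + [SimpleRecord LocalProxy]
  take AbstractStore:  [AbstractStore SecureQueue AbstractPool AbstractRecord object] + [SimpleRecord FancyView LocalProxy FancyActor AbstractRecord object] + [LocalProxy FancyActor AbstractRecord object] + [SimpleRecord LocalProxy]
  take SecureQueue:  [SecureQueue AbstractPool AbstractRecord object] + [SimpleRecord FancyView LocalProxy FancyActor AbstractRecord object] + [LocalProxy FancyActor AbstractRecord object] + [SimpleRecord LocalProxy]
  take AbstractPool:  [AbstractPool AbstractRecord object] + [SimpleRecord FancyView LocalProxy FancyActor AbstractRecord object] + [LocalProxy FancyActor AbstractRecord object] + [SimpleRecord LocalProxy]
  take SimpleRecord:  [AbstractRecord object] + [SimpleRecord FancyView LocalProxy FancyActor AbstractRecord object] + [LocalProxy FancyActor AbstractRecord object] + [SimpleRecord LocalProxy]
  take FancyView:  [AbstractRecord object] + [FancyView LocalProxy FancyActor AbstractRecord object] + [LocalProxy FancyActor AbstractRecord object] + [LocalProxy]
  take LocalProxy:  [AbstractRecord object] + [LocalProxy FancyActor AbstractRecord object] + [LocalProxy FancyActor AbstractRecord object] + [LocalProxy]
  take FancyActor:  [AbstractRecord object] + [FancyActor AbstractRecord object] + [FancyActor AbstractRecord object]
  take AbstractRecord:  [AbstractRecord object] + [AbstractRecord object] + [AbstractRecord object]
  take object:  [object] + [object] + [object]

[CachedAgent, SafeTask, SmartAgent, AbstractStore, SecureQueue, AbstractPool, SimpleRecord, FancyView, LocalProxy, FancyActor, AbstractRecord, object]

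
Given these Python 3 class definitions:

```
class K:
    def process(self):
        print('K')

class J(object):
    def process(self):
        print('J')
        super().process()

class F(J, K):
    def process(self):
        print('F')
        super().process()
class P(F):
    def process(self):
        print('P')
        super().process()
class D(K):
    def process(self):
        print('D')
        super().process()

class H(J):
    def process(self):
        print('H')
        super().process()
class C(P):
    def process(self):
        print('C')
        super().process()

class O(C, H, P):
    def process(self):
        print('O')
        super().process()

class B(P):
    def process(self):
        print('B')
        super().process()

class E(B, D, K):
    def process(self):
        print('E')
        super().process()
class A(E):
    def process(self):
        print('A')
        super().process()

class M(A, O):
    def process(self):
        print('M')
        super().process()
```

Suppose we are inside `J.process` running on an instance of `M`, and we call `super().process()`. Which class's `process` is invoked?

L[M] = M + merge(L[A], L[O], [A O])
  take A:  [A E B P F J D K object] + [O C H P F J K object] + [A O]
  take E:  [E B P F J D K object] + [O C H P F J K object] + [O]
  take B:  [B P F J D K object] + [O C H P F J K object] + [O]
  take O:  [P F J D K object] + [O C H P F J K object] + [O]
  take C:  [P F J D K object] + [C H P F J K object]
  take H:  [P F J D K object] + [H P F J K object]
  take P:  [P F J D K object] + [P F J K object]
  take F:  [F J D K object] + [F J K object]
  take J:  [J D K object] + [J K object]
  take D:  [D K object] + [K object]
  take K:  [K object] + [K object]
  take object:  [object] + [object]
MRO: M A E B O C H P F J D K object
super() in J.process on a M instance goes to the class after J in M's MRO: D.

D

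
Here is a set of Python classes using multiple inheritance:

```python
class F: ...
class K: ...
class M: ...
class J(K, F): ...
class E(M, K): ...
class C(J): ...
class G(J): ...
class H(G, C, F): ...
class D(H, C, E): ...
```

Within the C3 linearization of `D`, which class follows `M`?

L[D] = D + merge(L[H], L[C], L[E], [H C E])
  take H:  [H G C J K F object] + [C J K F object] + [E M K object] + [H C E]
  take G:  [G C J K F object] + [C J K F object] + [E M K object] + [C E]
  take C:  [C J K F object] + [C J K F object] + [E M K object] + [C E]
  take J:  [J K F object] + [J K F object] + [E M K object] + [E]
  take E:  [K F object] + [K F object] + [E M K object] + [E]
  take M:  [K F object] + [K F object] + [M K object]
  take K:  [K F object] + [K F object] + [K object]
  take F:  [F object] + [F object] + [object]
  take object:  [object] + [object] + [object]
MRO: D H G C J E M K F object
M is at position 6; next is K.

K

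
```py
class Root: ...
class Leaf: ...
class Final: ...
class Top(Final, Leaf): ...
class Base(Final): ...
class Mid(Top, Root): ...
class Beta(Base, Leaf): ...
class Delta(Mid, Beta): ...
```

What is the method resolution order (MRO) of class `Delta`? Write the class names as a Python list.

[Delta, Mid, Top, Beta, Base, Final, Leaf, Root, object]

L[Delta] = Delta + merge(L[Mid], L[Beta], [Mid Beta])
  take Mid:  [Mid Top Final Leaf Root object] + [Beta Base Final Leaf object] + [Mid Beta]
  take Top:  [Top Final Leaf Root object] + [Beta Base Final Leaf object] + [Beta]
  take Beta:  [Final Leaf Root object] + [Beta Base Final Leaf object] + [Beta]
  take Base:  [Final Leaf Root object] + [Base Final Leaf object]
  take Final:  [Final Leaf Root object] + [Final Leaf object]
  take Leaf:  [Leaf Root object] + [Leaf object]
  take Root:  [Root object] + [object]
  take object:  [object] + [object]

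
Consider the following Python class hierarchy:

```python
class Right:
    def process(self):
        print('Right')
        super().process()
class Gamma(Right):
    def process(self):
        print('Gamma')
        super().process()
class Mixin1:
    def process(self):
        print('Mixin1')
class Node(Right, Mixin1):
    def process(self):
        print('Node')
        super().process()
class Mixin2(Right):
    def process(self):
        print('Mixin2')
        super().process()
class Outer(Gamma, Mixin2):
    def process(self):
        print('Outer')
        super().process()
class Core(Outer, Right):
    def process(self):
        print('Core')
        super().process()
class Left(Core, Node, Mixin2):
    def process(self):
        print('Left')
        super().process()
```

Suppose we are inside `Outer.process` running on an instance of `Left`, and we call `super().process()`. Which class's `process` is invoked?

Gamma

L[Left] = Left + merge(L[Core], L[Node], L[Mixin2], [Core Node Mixin2])
  take Core:  [Core Outer Gamma Mixin2 Right object] + [Node Right Mixin1 object] + [Mixin2 Right object] + [Core Node Mixin2]
  take Outer:  [Outer Gamma Mixin2 Right object] + [Node Right Mixin1 object] + [Mixin2 Right object] + [Node Mixin2]
  take Gamma:  [Gamma Mixin2 Right object] + [Node Right Mixin1 object] + [Mixin2 Right object] + [Node Mixin2]
  take Node:  [Mixin2 Right object] + [Node Right Mixin1 object] + [Mixin2 Right object] + [Node Mixin2]
  take Mixin2:  [Mixin2 Right object] + [Right Mixin1 object] + [Mixin2 Right object] + [Mixin2]
  take Right:  [Right object] + [Right Mixin1 object] + [Right object]
  take Mixin1:  [object] + [Mixin1 object] + [object]
  take object:  [object] + [object] + [object]
MRO: Left Core Outer Gamma Node Mixin2 Right Mixin1 object
super() in Outer.process on a Left instance goes to the class after Outer in Left's MRO: Gamma.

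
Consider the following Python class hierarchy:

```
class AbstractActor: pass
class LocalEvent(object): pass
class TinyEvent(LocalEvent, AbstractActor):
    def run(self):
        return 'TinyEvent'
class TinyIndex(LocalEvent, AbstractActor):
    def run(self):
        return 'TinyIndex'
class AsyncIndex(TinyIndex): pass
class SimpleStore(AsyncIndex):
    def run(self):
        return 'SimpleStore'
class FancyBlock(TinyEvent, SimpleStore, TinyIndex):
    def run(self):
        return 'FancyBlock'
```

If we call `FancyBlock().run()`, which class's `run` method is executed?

FancyBlock

L[FancyBlock] = FancyBlock + merge(L[TinyEvent], L[SimpleStore], L[TinyIndex], [TinyEvent SimpleStore TinyIndex])
  take TinyEvent:  [TinyEvent LocalEvent AbstractActor object] + [SimpleStore AsyncIndex TinyIndex LocalEvent AbstractActor object] + [TinyIndex LocalEvent AbstractActor object] + [TinyEvent SimpleStore TinyIndex]
  take SimpleStore:  [LocalEvent AbstractActor object] + [SimpleStore AsyncIndex TinyIndex LocalEvent AbstractActor object] + [TinyIndex LocalEvent AbstractActor object] + [SimpleStore TinyIndex]
  take AsyncIndex:  [LocalEvent AbstractActor object] + [AsyncIndex TinyIndex LocalEvent AbstractActor object] + [TinyIndex LocalEvent AbstractActor object] + [TinyIndex]
  take TinyIndex:  [LocalEvent AbstractActor object] + [TinyIndex LocalEvent AbstractActor object] + [TinyIndex LocalEvent AbstractActor object] + [TinyIndex]
  take LocalEvent:  [LocalEvent AbstractActor object] + [LocalEvent AbstractActor object] + [LocalEvent AbstractActor object]
  take AbstractActor:  [AbstractActor object] + [AbstractActor object] + [AbstractActor object]
  take object:  [object] + [object] + [object]
MRO: FancyBlock TinyEvent SimpleStore AsyncIndex TinyIndex LocalEvent AbstractActor object
run is defined in: FancyBlock, SimpleStore, TinyEvent, TinyIndex. First along the MRO is FancyBlock.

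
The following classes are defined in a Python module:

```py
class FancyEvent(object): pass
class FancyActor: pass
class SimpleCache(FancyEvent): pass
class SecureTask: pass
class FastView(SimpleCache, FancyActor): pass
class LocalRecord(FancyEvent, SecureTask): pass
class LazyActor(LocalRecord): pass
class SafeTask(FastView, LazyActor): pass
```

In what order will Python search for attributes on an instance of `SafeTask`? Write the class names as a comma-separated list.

SafeTask, FastView, SimpleCache, LazyActor, LocalRecord, FancyEvent, FancyActor, SecureTask, object

L[SafeTask] = SafeTask + merge(L[FastView], L[LazyActor], [FastView LazyActor])
  take FastView:  [FastView SimpleCache FancyEvent FancyActor object] + [LazyActor LocalRecord FancyEvent SecureTask object] + [FastView LazyActor]
  take SimpleCache:  [SimpleCache FancyEvent FancyActor object] + [LazyActor LocalRecord FancyEvent SecureTask object] + [LazyActor]
  take LazyActor:  [FancyEvent FancyActor object] + [LazyActor LocalRecord FancyEvent SecureTask object] + [LazyActor]
  take LocalRecord:  [FancyEvent FancyActor object] + [LocalRecord FancyEvent SecureTask object]
  take FancyEvent:  [FancyEvent FancyActor object] + [FancyEvent SecureTask object]
  take FancyActor:  [FancyActor object] + [SecureTask object]
  take SecureTask:  [object] + [SecureTask object]
  take object:  [object] + [object]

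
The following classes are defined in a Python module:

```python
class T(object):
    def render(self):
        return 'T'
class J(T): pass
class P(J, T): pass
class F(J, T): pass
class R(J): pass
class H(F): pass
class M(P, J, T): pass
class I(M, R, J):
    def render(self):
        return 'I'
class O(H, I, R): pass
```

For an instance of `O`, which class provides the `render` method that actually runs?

I

L[O] = O + merge(L[H], L[I], L[R], [H I R])
  take H:  [H F J T object] + [I M P R J T object] + [R J T object] + [H I R]
  take F:  [F J T object] + [I M P R J T object] + [R J T object] + [I R]
  take I:  [J T object] + [I M P R J T object] + [R J T object] + [I R]
  take M:  [J T object] + [M P R J T object] + [R J T object] + [R]
  take P:  [J T object] + [P R J T object] + [R J T object] + [R]
  take R:  [J T object] + [R J T object] + [R J T object] + [R]
  take J:  [J T object] + [J T object] + [J T object]
  take T:  [T object] + [T object] + [T object]
  take object:  [object] + [object] + [object]
MRO: O H F I M P R J T object
render is defined in: I, T. First along the MRO is I.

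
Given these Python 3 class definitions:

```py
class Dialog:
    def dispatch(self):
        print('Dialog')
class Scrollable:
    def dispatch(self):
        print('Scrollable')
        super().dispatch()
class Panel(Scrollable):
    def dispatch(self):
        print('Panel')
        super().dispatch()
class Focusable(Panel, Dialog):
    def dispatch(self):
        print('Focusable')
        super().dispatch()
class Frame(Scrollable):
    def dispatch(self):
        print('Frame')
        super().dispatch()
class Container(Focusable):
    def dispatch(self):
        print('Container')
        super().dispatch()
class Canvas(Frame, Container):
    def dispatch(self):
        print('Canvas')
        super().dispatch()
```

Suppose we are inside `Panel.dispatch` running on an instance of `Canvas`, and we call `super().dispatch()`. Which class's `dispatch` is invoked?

L[Canvas] = Canvas + merge(L[Frame], L[Container], [Frame Container])
  take Frame:  [Frame Scrollable object] + [Container Focusable Panel Scrollable Dialog object] + [Frame Container]
  take Container:  [Scrollable object] + [Container Focusable Panel Scrollable Dialog object] + [Container]
  take Focusable:  [Scrollable object] + [Focusable Panel Scrollable Dialog object]
  take Panel:  [Scrollable object] + [Panel Scrollable Dialog object]
  take Scrollable:  [Scrollable object] + [Scrollable Dialog object]
  take Dialog:  [object] + [Dialog object]
  take object:  [object] + [object]
MRO: Canvas Frame Container Focusable Panel Scrollable Dialog object
super() in Panel.dispatch on a Canvas instance goes to the class after Panel in Canvas's MRO: Scrollable.

Scrollable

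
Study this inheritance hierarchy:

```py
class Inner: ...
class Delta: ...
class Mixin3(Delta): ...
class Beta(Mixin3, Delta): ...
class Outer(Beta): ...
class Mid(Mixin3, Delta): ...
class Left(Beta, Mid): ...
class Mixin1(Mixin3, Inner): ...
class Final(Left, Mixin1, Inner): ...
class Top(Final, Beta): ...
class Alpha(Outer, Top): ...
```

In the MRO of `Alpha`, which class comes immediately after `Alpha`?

L[Alpha] = Alpha + merge(L[Outer], L[Top], [Outer Top])
  take Outer:  [Outer Beta Mixin3 Delta object] + [Top Final Left Beta Mid Mixin1 Mixin3 Delta Inner object] + [Outer Top]
  take Top:  [Beta Mixin3 Delta object] + [Top Final Left Beta Mid Mixin1 Mixin3 Delta Inner object] + [Top]
  take Final:  [Beta Mixin3 Delta object] + [Final Left Beta Mid Mixin1 Mixin3 Delta Inner object]
  take Left:  [Beta Mixin3 Delta object] + [Left Beta Mid Mixin1 Mixin3 Delta Inner object]
  take Beta:  [Beta Mixin3 Delta object] + [Beta Mid Mixin1 Mixin3 Delta Inner object]
  take Mid:  [Mixin3 Delta object] + [Mid Mixin1 Mixin3 Delta Inner object]
  take Mixin1:  [Mixin3 Delta object] + [Mixin1 Mixin3 Delta Inner object]
  take Mixin3:  [Mixin3 Delta object] + [Mixin3 Delta Inner object]
  take Delta:  [Delta object] + [Delta Inner object]
  take Inner:  [object] + [Inner object]
  take object:  [object] + [object]
MRO: Alpha Outer Top Final Left Beta Mid Mixin1 Mixin3 Delta Inner object
Alpha is at position 0; next is Outer.

Outer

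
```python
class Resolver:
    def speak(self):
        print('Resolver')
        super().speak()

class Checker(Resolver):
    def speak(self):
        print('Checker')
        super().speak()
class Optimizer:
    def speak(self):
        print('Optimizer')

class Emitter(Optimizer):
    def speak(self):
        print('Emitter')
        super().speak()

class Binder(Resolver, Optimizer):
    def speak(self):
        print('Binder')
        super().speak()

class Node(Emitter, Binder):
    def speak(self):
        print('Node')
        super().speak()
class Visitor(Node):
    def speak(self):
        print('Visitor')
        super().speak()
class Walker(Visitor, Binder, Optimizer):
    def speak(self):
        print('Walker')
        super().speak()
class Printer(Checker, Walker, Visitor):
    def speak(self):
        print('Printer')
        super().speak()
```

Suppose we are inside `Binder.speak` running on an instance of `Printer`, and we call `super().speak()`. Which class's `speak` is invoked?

L[Printer] = Printer + merge(L[Checker], L[Walker], L[Visitor], [Checker Walker Visitor])
  take Checker:  [Checker Resolver object] + [Walker Visitor Node Emitter Binder Resolver Optimizer object] + [Visitor Node Emitter Binder Resolver Optimizer object] + [Checker Walker Visitor]
  take Walker:  [Resolver object] + [Walker Visitor Node Emitter Binder Resolver Optimizer object] + [Visitor Node Emitter Binder Resolver Optimizer object] + [Walker Visitor]
  take Visitor:  [Resolver object] + [Visitor Node Emitter Binder Resolver Optimizer object] + [Visitor Node Emitter Binder Resolver Optimizer object] + [Visitor]
  take Node:  [Resolver object] + [Node Emitter Binder Resolver Optimizer object] + [Node Emitter Binder Resolver Optimizer object]
  take Emitter:  [Resolver object] + [Emitter Binder Resolver Optimizer object] + [Emitter Binder Resolver Optimizer object]
  take Binder:  [Resolver object] + [Binder Resolver Optimizer object] + [Binder Resolver Optimizer object]
  take Resolver:  [Resolver object] + [Resolver Optimizer object] + [Resolver Optimizer object]
  take Optimizer:  [object] + [Optimizer object] + [Optimizer object]
  take object:  [object] + [object] + [object]
MRO: Printer Checker Walker Visitor Node Emitter Binder Resolver Optimizer object
super() in Binder.speak on a Printer instance goes to the class after Binder in Printer's MRO: Resolver.

Resolver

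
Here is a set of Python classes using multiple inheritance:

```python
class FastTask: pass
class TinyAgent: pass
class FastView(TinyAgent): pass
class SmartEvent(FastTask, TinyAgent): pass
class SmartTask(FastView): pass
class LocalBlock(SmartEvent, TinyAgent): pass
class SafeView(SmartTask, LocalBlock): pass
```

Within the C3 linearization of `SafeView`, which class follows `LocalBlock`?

SmartEvent

L[SafeView] = SafeView + merge(L[SmartTask], L[LocalBlock], [SmartTask LocalBlock])
  take SmartTask:  [SmartTask FastView TinyAgent object] + [LocalBlock SmartEvent FastTask TinyAgent object] + [SmartTask LocalBlock]
  take FastView:  [FastView TinyAgent object] + [LocalBlock SmartEvent FastTask TinyAgent object] + [LocalBlock]
  take LocalBlock:  [TinyAgent object] + [LocalBlock SmartEvent FastTask TinyAgent object] + [LocalBlock]
  take SmartEvent:  [TinyAgent object] + [SmartEvent FastTask TinyAgent object]
  take FastTask:  [TinyAgent object] + [FastTask TinyAgent object]
  take TinyAgent:  [TinyAgent object] + [TinyAgent object]
  take object:  [object] + [object]
MRO: SafeView SmartTask FastView LocalBlock SmartEvent FastTask TinyAgent object
LocalBlock is at position 3; next is SmartEvent.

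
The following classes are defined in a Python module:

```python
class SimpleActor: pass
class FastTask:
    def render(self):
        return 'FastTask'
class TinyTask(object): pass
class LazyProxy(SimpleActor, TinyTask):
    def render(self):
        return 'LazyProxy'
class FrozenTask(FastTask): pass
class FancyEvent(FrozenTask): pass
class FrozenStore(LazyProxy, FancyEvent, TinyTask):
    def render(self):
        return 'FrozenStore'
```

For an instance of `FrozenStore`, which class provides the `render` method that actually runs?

L[FrozenStore] = FrozenStore + merge(L[LazyProxy], L[FancyEvent], L[TinyTask], [LazyProxy FancyEvent TinyTask])
  take LazyProxy:  [LazyProxy SimpleActor TinyTask object] + [FancyEvent FrozenTask FastTask object] + [TinyTask object] + [LazyProxy FancyEvent TinyTask]
  take SimpleActor:  [SimpleActor TinyTask object] + [FancyEvent FrozenTask FastTask object] + [TinyTask object] + [FancyEvent TinyTask]
  take FancyEvent:  [TinyTask object] + [FancyEvent FrozenTask FastTask object] + [TinyTask object] + [FancyEvent TinyTask]
  take TinyTask:  [TinyTask object] + [FrozenTask FastTask object] + [TinyTask object] + [TinyTask]
  take FrozenTask:  [object] + [FrozenTask FastTask object] + [object]
  take FastTask:  [object] + [FastTask object] + [object]
  take object:  [object] + [object] + [object]
MRO: FrozenStore LazyProxy SimpleActor FancyEvent TinyTask FrozenTask FastTask object
render is defined in: FastTask, FrozenStore, LazyProxy. First along the MRO is FrozenStore.

FrozenStore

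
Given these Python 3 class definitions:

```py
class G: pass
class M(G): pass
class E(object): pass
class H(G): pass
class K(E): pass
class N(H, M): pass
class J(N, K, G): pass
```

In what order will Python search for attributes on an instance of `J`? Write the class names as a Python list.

[J, N, H, M, K, G, E, object]

L[J] = J + merge(L[N], L[K], L[G], [N K G])
  take N:  [N H M G object] + [K E object] + [G object] + [N K G]
  take H:  [H M G object] + [K E object] + [G object] + [K G]
  take M:  [M G object] + [K E object] + [G object] + [K G]
  take K:  [G object] + [K E object] + [G object] + [K G]
  take G:  [G object] + [E object] + [G object] + [G]
  take E:  [object] + [E object] + [object]
  take object:  [object] + [object] + [object]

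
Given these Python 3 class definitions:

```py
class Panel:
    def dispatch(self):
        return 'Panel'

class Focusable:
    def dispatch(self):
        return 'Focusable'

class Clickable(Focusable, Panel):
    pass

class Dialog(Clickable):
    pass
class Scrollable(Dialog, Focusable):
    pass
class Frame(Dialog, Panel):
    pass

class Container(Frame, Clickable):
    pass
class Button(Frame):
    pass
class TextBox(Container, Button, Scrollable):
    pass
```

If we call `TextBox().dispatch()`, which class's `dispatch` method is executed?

Focusable

L[TextBox] = TextBox + merge(L[Container], L[Button], L[Scrollable], [Container Button Scrollable])
  take Container:  [Container Frame Dialog Clickable Focusable Panel object] + [Button Frame Dialog Clickable Focusable Panel object] + [Scrollable Dialog Clickable Focusable Panel object] + [Container Button Scrollable]
  take Button:  [Frame Dialog Clickable Focusable Panel object] + [Button Frame Dialog Clickable Focusable Panel object] + [Scrollable Dialog Clickable Focusable Panel object] + [Button Scrollable]
  take Frame:  [Frame Dialog Clickable Focusable Panel object] + [Frame Dialog Clickable Focusable Panel object] + [Scrollable Dialog Clickable Focusable Panel object] + [Scrollable]
  take Scrollable:  [Dialog Clickable Focusable Panel object] + [Dialog Clickable Focusable Panel object] + [Scrollable Dialog Clickable Focusable Panel object] + [Scrollable]
  take Dialog:  [Dialog Clickable Focusable Panel object] + [Dialog Clickable Focusable Panel object] + [Dialog Clickable Focusable Panel object]
  take Clickable:  [Clickable Focusable Panel object] + [Clickable Focusable Panel object] + [Clickable Focusable Panel object]
  take Focusable:  [Focusable Panel object] + [Focusable Panel object] + [Focusable Panel object]
  take Panel:  [Panel object] + [Panel object] + [Panel object]
  take object:  [object] + [object] + [object]
MRO: TextBox Container Button Frame Scrollable Dialog Clickable Focusable Panel object
dispatch is defined in: Focusable, Panel. First along the MRO is Focusable.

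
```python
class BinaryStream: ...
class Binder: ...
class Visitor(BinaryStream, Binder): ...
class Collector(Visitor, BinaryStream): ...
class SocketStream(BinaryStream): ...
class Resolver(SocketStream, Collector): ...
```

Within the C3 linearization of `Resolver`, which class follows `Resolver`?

SocketStream

L[Resolver] = Resolver + merge(L[SocketStream], L[Collector], [SocketStream Collector])
  take SocketStream:  [SocketStream BinaryStream object] + [Collector Visitor BinaryStream Binder object] + [SocketStream Collector]
  take Collector:  [BinaryStream object] + [Collector Visitor BinaryStream Binder object] + [Collector]
  take Visitor:  [BinaryStream object] + [Visitor BinaryStream Binder object]
  take BinaryStream:  [BinaryStream object] + [BinaryStream Binder object]
  take Binder:  [object] + [Binder object]
  take object:  [object] + [object]
MRO: Resolver SocketStream Collector Visitor BinaryStream Binder object
Resolver is at position 0; next is SocketStream.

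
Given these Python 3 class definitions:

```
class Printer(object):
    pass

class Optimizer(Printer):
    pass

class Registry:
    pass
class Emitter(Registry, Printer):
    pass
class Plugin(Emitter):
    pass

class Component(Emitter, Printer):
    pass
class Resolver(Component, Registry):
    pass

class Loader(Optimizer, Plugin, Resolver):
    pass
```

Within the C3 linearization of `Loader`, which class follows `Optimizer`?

Plugin

L[Loader] = Loader + merge(L[Optimizer], L[Plugin], L[Resolver], [Optimizer Plugin Resolver])
  take Optimizer:  [Optimizer Printer object] + [Plugin Emitter Registry Printer object] + [Resolver Component Emitter Registry Printer object] + [Optimizer Plugin Resolver]
  take Plugin:  [Printer object] + [Plugin Emitter Registry Printer object] + [Resolver Component Emitter Registry Printer object] + [Plugin Resolver]
  take Resolver:  [Printer object] + [Emitter Registry Printer object] + [Resolver Component Emitter Registry Printer object] + [Resolver]
  take Component:  [Printer object] + [Emitter Registry Printer object] + [Component Emitter Registry Printer object]
  take Emitter:  [Printer object] + [Emitter Registry Printer object] + [Emitter Registry Printer object]
  take Registry:  [Printer object] + [Registry Printer object] + [Registry Printer object]
  take Printer:  [Printer object] + [Printer object] + [Printer object]
  take object:  [object] + [object] + [object]
MRO: Loader Optimizer Plugin Resolver Component Emitter Registry Printer object
Optimizer is at position 1; next is Plugin.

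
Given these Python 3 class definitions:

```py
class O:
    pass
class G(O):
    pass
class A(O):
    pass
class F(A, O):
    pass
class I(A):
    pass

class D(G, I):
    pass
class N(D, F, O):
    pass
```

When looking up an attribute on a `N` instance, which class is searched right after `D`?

G

L[N] = N + merge(L[D], L[F], L[O], [D F O])
  take D:  [D G I A O object] + [F A O object] + [O object] + [D F O]
  take G:  [G I A O object] + [F A O object] + [O object] + [F O]
  take I:  [I A O object] + [F A O object] + [O object] + [F O]
  take F:  [A O object] + [F A O object] + [O object] + [F O]
  take A:  [A O object] + [A O object] + [O object] + [O]
  take O:  [O object] + [O object] + [O object] + [O]
  take object:  [object] + [object] + [object]
MRO: N D G I F A O object
D is at position 1; next is G.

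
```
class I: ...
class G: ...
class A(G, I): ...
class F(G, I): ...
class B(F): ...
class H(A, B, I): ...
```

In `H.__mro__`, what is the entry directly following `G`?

L[H] = H + merge(L[A], L[B], L[I], [A B I])
  take A:  [A G I object] + [B F G I object] + [I object] + [A B I]
  take B:  [G I object] + [B F G I object] + [I object] + [B I]
  take F:  [G I object] + [F G I object] + [I object] + [I]
  take G:  [G I object] + [G I object] + [I object] + [I]
  take I:  [I object] + [I object] + [I object] + [I]
  take object:  [object] + [object] + [object]
MRO: H A B F G I object
G is at position 4; next is I.

I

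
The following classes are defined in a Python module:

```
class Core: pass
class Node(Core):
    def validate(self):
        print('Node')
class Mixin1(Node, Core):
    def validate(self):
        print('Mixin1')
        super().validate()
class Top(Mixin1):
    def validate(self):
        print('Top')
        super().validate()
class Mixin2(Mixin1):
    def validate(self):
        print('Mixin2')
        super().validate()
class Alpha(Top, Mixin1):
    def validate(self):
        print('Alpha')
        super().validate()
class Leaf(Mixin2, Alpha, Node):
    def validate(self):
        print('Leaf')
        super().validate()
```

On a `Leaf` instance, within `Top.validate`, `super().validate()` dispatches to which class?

Mixin1

L[Leaf] = Leaf + merge(L[Mixin2], L[Alpha], L[Node], [Mixin2 Alpha Node])
  take Mixin2:  [Mixin2 Mixin1 Node Core object] + [Alpha Top Mixin1 Node Core object] + [Node Core object] + [Mixin2 Alpha Node]
  take Alpha:  [Mixin1 Node Core object] + [Alpha Top Mixin1 Node Core object] + [Node Core object] + [Alpha Node]
  take Top:  [Mixin1 Node Core object] + [Top Mixin1 Node Core object] + [Node Core object] + [Node]
  take Mixin1:  [Mixin1 Node Core object] + [Mixin1 Node Core object] + [Node Core object] + [Node]
  take Node:  [Node Core object] + [Node Core object] + [Node Core object] + [Node]
  take Core:  [Core object] + [Core object] + [Core object]
  take object:  [object] + [object] + [object]
MRO: Leaf Mixin2 Alpha Top Mixin1 Node Core object
super() in Top.validate on a Leaf instance goes to the class after Top in Leaf's MRO: Mixin1.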